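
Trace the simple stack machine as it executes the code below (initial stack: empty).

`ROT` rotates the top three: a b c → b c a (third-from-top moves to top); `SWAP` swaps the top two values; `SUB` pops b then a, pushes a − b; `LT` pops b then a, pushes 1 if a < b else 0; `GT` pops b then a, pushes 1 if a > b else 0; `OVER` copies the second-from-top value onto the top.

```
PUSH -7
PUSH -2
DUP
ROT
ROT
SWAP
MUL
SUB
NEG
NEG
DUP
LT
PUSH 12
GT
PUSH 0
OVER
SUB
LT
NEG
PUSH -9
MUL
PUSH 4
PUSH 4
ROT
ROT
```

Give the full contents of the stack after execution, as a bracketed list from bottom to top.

PUSH -7 -> [-7]
PUSH -2 -> [-7, -2]
DUP     -> [-7, -2, -2]
ROT     -> [-2, -2, -7]
ROT     -> [-2, -7, -2]
SWAP    -> [-2, -2, -7]
MUL     -> [-2, 14]
SUB     -> [-16]
NEG     -> [16]
NEG     -> [-16]
DUP     -> [-16, -16]
LT      -> [0]
PUSH 12 -> [0, 12]
GT      -> [0]
PUSH 0  -> [0, 0]
OVER    -> [0, 0, 0]
SUB     -> [0, 0]
LT      -> [0]
NEG     -> [0]
PUSH -9 -> [0, -9]
MUL     -> [0]
PUSH 4  -> [0, 4]
PUSH 4  -> [0, 4, 4]
ROT     -> [4, 4, 0]
ROT     -> [4, 0, 4]

[4, 0, 4]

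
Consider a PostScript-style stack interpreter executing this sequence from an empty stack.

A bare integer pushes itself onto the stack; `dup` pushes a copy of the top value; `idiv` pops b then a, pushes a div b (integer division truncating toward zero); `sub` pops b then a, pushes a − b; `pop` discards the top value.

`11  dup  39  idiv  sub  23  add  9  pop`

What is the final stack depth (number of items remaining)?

1

11   -> [11]
dup  -> [11, 11]
39   -> [11, 11, 39]
idiv -> [11, 0]
sub  -> [11]
23   -> [11, 23]
add  -> [34]
9    -> [34, 9]
pop  -> [34]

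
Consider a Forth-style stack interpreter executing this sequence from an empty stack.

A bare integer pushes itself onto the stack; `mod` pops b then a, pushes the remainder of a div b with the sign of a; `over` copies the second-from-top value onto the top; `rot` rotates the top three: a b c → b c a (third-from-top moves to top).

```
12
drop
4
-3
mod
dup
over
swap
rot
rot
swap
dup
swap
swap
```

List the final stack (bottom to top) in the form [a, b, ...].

12   : [12]
drop : []
4    : [4]
-3   : [4, -3]
mod  : [1]
dup  : [1, 1]
over : [1, 1, 1]
swap : [1, 1, 1]
rot  : [1, 1, 1]
rot  : [1, 1, 1]
swap : [1, 1, 1]
dup  : [1, 1, 1, 1]
swap : [1, 1, 1, 1]
swap : [1, 1, 1, 1]

[1, 1, 1, 1]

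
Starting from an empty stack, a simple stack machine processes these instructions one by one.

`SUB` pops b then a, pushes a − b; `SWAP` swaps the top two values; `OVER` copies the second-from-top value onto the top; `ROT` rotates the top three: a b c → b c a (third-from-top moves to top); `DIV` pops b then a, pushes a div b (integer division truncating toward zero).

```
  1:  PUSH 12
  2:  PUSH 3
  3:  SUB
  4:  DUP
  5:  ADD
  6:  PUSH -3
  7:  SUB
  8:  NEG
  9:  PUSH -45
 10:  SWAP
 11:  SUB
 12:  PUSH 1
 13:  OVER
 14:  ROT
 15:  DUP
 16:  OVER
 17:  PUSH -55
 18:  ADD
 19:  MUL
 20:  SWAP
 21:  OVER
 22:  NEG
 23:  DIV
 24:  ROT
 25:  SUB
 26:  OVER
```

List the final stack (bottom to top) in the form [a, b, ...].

[1, 1896, 24, 1896]

PUSH 12  : 12
PUSH 3   : 12 3
SUB      : 9
DUP      : 9 9
ADD      : 18
PUSH -3  : 18 -3
SUB      : 21
NEG      : -21
PUSH -45 : -21 -45
SWAP     : -45 -21
SUB      : -24
PUSH 1   : -24 1
OVER     : -24 1 -24
ROT      : 1 -24 -24
DUP      : 1 -24 -24 -24
OVER     : 1 -24 -24 -24 -24
PUSH -55 : 1 -24 -24 -24 -24 -55
ADD      : 1 -24 -24 -24 -79
MUL      : 1 -24 -24 1896
SWAP     : 1 -24 1896 -24
OVER     : 1 -24 1896 -24 1896
NEG      : 1 -24 1896 -24 -1896
DIV      : 1 -24 1896 0
ROT      : 1 1896 0 -24
SUB      : 1 1896 24
OVER     : 1 1896 24 1896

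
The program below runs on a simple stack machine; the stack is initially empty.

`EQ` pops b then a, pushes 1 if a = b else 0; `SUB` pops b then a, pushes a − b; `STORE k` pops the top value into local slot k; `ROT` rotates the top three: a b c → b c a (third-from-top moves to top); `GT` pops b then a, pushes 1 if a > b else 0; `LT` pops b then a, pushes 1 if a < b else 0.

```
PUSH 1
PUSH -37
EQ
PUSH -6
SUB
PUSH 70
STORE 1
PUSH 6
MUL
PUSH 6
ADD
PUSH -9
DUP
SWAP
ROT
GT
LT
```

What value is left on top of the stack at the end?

PUSH 1   -> 1
PUSH -37 -> 1 -37
EQ       -> 0
PUSH -6  -> 0 -6
SUB      -> 6
PUSH 70  -> 6 70
STORE 1  -> 6
PUSH 6   -> 6 6
MUL      -> 36
PUSH 6   -> 36 6
ADD      -> 42
PUSH -9  -> 42 -9
DUP      -> 42 -9 -9
SWAP     -> 42 -9 -9
ROT      -> -9 -9 42
GT       -> -9 0
LT       -> 1

1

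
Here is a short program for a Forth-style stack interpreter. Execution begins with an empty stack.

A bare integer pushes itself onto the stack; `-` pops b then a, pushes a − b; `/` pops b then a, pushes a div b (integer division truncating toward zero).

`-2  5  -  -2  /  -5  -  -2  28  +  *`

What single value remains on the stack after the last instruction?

208

-2 : [-2]
5  : [-2, 5]
-  : [-7]
-2 : [-7, -2]
/  : [3]
-5 : [3, -5]
-  : [8]
-2 : [8, -2]
28 : [8, -2, 28]
+  : [8, 26]
*  : [208]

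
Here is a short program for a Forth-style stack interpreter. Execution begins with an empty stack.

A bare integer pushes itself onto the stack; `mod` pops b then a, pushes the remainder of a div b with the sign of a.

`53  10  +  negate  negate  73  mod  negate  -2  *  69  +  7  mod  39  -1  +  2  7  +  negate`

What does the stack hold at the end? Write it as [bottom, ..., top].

53     -> [53]
10     -> [53, 10]
+      -> [63]
negate -> [-63]
negate -> [63]
73     -> [63, 73]
mod    -> [63]
negate -> [-63]
-2     -> [-63, -2]
*      -> [126]
69     -> [126, 69]
+      -> [195]
7      -> [195, 7]
mod    -> [6]
39     -> [6, 39]
-1     -> [6, 39, -1]
+      -> [6, 38]
2      -> [6, 38, 2]
7      -> [6, 38, 2, 7]
+      -> [6, 38, 9]
negate -> [6, 38, -9]

[6, 38, -9]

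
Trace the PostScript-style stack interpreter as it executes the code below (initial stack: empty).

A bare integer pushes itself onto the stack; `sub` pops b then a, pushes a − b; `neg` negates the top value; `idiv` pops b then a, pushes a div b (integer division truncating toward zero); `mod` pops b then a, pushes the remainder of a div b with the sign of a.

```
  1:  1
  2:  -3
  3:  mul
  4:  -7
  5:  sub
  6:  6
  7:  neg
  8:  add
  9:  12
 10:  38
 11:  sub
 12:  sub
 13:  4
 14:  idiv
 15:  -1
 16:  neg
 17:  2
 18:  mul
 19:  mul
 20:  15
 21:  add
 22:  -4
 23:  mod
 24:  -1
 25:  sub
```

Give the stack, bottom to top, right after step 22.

1    : 1
-3   : 1 -3
mul  : -3
-7   : -3 -7
sub  : 4
6    : 4 6
neg  : 4 -6
add  : -2
12   : -2 12
38   : -2 12 38
sub  : -2 -26
sub  : 24
4    : 24 4
idiv : 6
-1   : 6 -1
neg  : 6 1
2    : 6 1 2
mul  : 6 2
mul  : 12
15   : 12 15
add  : 27
-4   : 27 -4

[27, -4]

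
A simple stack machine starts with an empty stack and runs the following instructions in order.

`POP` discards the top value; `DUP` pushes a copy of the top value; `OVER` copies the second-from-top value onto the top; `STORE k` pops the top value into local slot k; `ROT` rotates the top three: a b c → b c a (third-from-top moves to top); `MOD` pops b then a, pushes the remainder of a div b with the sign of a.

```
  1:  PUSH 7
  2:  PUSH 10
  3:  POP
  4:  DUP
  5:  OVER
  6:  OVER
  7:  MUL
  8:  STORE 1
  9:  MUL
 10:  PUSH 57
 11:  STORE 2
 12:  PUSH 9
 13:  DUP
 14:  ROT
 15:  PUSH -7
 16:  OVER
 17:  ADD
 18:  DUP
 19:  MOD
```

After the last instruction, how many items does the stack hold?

PUSH 7  -> 7
PUSH 10 -> 7 10
POP     -> 7
DUP     -> 7 7
OVER    -> 7 7 7
OVER    -> 7 7 7 7
MUL     -> 7 7 49
STORE 1 -> 7 7
MUL     -> 49
PUSH 57 -> 49 57
STORE 2 -> 49
PUSH 9  -> 49 9
DUP     -> 49 9 9
ROT     -> 9 9 49
PUSH -7 -> 9 9 49 -7
OVER    -> 9 9 49 -7 49
ADD     -> 9 9 49 42
DUP     -> 9 9 49 42 42
MOD     -> 9 9 49 0

4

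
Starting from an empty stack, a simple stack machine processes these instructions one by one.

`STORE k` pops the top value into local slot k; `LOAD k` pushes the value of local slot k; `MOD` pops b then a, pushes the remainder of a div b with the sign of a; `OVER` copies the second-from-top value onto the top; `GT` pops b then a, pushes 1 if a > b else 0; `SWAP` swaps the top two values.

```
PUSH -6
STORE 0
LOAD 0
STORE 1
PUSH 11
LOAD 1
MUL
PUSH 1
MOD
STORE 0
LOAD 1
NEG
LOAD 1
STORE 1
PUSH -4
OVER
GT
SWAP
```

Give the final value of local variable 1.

-6

PUSH -6 → -6
STORE 0 → (empty)
LOAD 0  → -6
STORE 1 → (empty)
PUSH 11 → 11
LOAD 1  → 11 -6
MUL     → -66
PUSH 1  → -66 1
MOD     → 0
STORE 0 → (empty)
LOAD 1  → -6
NEG     → 6
LOAD 1  → 6 -6
STORE 1 → 6
PUSH -4 → 6 -4
OVER    → 6 -4 6
GT      → 6 0
SWAP    → 0 6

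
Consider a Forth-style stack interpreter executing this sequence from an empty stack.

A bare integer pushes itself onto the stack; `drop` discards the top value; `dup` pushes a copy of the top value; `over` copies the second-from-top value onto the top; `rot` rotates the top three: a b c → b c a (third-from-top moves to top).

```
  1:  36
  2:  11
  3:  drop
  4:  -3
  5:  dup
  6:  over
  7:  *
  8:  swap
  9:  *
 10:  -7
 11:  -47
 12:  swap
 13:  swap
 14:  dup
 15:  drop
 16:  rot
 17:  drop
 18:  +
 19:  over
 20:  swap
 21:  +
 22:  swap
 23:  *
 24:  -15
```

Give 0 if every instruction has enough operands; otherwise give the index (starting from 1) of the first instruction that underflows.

0

36    36
11    36 11
drop  36
-3    36 -3
dup   36 -3 -3
over  36 -3 -3 -3
*     36 -3 9
swap  36 9 -3
*     36 -27
-7    36 -27 -7
-47   36 -27 -7 -47
swap  36 -27 -47 -7
swap  36 -27 -7 -47
dup   36 -27 -7 -47 -47
drop  36 -27 -7 -47
rot   36 -7 -47 -27
drop  36 -7 -47
+     36 -54
over  36 -54 36
swap  36 36 -54
+     36 -18
swap  -18 36
*     -648
-15   -648 -15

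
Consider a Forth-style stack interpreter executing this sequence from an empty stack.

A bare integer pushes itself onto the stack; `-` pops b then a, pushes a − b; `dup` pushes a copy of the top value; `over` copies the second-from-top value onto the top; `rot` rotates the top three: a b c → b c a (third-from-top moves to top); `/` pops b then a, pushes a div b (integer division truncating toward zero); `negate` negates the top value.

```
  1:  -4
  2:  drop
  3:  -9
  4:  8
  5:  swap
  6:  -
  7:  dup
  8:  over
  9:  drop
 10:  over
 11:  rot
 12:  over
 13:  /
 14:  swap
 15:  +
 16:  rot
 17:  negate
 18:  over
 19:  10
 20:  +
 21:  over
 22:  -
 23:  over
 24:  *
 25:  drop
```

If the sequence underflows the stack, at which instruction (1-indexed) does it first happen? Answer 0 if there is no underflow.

16

-4   → -4
drop → (empty)
-9   → -9
8    → -9 8
swap → 8 -9
-    → 17
dup  → 17 17
over → 17 17 17
drop → 17 17
over → 17 17 17
rot  → 17 17 17
over → 17 17 17 17
/    → 17 17 1
swap → 17 1 17
+    → 17 18
rot  — needs 3 operands, stack has 2 → underflow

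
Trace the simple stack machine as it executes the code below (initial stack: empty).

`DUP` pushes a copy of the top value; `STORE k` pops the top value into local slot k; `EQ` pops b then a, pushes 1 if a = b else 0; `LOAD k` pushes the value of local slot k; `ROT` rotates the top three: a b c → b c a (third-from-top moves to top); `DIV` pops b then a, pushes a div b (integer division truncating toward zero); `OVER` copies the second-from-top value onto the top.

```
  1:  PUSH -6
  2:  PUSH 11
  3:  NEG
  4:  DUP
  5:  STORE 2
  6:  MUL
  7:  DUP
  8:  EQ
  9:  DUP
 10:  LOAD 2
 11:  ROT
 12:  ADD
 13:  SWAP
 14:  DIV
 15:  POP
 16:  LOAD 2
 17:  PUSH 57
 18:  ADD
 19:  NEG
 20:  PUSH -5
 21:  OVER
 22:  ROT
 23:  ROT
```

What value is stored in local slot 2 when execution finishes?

PUSH -6  -6
PUSH 11  -6 11
NEG      -6 -11
DUP      -6 -11 -11
STORE 2  -6 -11
MUL      66
DUP      66 66
EQ       1
DUP      1 1
LOAD 2   1 1 -11
ROT      1 -11 1
ADD      1 -10
SWAP     -10 1
DIV      -10
POP      (empty)
LOAD 2   -11
PUSH 57  -11 57
ADD      46
NEG      -46
PUSH -5  -46 -5
OVER     -46 -5 -46
ROT      -5 -46 -46
ROT      -46 -46 -5

-11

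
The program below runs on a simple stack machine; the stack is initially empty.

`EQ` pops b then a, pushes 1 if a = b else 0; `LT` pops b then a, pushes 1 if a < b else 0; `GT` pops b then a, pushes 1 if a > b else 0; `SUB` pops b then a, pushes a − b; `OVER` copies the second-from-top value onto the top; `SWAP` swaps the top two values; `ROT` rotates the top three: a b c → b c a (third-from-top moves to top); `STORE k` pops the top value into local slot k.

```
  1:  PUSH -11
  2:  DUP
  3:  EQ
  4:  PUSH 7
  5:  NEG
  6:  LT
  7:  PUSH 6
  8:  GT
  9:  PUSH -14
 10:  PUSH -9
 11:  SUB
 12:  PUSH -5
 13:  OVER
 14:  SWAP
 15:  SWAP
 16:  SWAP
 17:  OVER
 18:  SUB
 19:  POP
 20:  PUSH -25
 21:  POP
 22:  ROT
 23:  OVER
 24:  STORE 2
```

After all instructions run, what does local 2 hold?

-5

PUSH -11 : -11
DUP      : -11 -11
EQ       : 1
PUSH 7   : 1 7
NEG      : 1 -7
LT       : 0
PUSH 6   : 0 6
GT       : 0
PUSH -14 : 0 -14
PUSH -9  : 0 -14 -9
SUB      : 0 -5
PUSH -5  : 0 -5 -5
OVER     : 0 -5 -5 -5
SWAP     : 0 -5 -5 -5
SWAP     : 0 -5 -5 -5
SWAP     : 0 -5 -5 -5
OVER     : 0 -5 -5 -5 -5
SUB      : 0 -5 -5 0
POP      : 0 -5 -5
PUSH -25 : 0 -5 -5 -25
POP      : 0 -5 -5
ROT      : -5 -5 0
OVER     : -5 -5 0 -5
STORE 2  : -5 -5 0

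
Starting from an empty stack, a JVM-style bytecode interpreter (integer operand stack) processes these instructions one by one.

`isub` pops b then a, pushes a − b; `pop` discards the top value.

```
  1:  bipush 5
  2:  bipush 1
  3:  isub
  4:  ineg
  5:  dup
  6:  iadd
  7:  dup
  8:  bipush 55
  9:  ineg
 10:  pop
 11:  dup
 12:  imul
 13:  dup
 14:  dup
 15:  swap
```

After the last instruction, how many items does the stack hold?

bipush 5   5
bipush 1   5 1
isub       4
ineg       -4
dup        -4 -4
iadd       -8
dup        -8 -8
bipush 55  -8 -8 55
ineg       -8 -8 -55
pop        -8 -8
dup        -8 -8 -8
imul       -8 64
dup        -8 64 64
dup        -8 64 64 64
swap       -8 64 64 64

4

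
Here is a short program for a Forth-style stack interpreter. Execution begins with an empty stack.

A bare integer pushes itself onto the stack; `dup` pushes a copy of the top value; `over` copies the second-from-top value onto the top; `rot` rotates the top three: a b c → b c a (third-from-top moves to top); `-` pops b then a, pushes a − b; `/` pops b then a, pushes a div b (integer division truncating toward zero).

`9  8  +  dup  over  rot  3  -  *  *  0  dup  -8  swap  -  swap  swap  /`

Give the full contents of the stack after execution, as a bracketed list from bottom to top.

9    -> [9]
8    -> [9, 8]
+    -> [17]
dup  -> [17, 17]
over -> [17, 17, 17]
rot  -> [17, 17, 17]
3    -> [17, 17, 17, 3]
-    -> [17, 17, 14]
*    -> [17, 238]
*    -> [4046]
0    -> [4046, 0]
dup  -> [4046, 0, 0]
-8   -> [4046, 0, 0, -8]
swap -> [4046, 0, -8, 0]
-    -> [4046, 0, -8]
swap -> [4046, -8, 0]
swap -> [4046, 0, -8]
/    -> [4046, 0]

[4046, 0]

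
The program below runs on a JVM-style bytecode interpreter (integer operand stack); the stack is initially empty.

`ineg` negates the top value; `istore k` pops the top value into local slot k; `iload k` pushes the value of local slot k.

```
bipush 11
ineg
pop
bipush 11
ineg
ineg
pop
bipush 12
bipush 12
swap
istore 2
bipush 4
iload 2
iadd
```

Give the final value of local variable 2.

12

bipush 11 → 11
ineg      → -11
pop       → (empty)
bipush 11 → 11
ineg      → -11
ineg      → 11
pop       → (empty)
bipush 12 → 12
bipush 12 → 12 12
swap      → 12 12
istore 2  → 12
bipush 4  → 12 4
iload 2   → 12 4 12
iadd      → 12 16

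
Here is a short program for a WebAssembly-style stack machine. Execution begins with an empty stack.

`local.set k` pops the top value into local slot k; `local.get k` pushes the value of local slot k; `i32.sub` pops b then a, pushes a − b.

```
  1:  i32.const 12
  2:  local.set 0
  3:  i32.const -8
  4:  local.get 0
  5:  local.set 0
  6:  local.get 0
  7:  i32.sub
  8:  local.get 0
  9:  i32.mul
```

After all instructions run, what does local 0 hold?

i32.const 12  12
local.set 0   (empty)
i32.const -8  -8
local.get 0   -8 12
local.set 0   -8
local.get 0   -8 12
i32.sub       -20
local.get 0   -20 12
i32.mul       -240

12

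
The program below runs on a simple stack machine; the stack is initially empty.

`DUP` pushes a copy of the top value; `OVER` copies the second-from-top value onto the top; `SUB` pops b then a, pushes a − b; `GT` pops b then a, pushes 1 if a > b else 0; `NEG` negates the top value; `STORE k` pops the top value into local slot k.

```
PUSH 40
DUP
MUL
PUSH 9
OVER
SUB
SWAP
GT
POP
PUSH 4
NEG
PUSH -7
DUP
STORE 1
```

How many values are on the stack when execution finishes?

PUSH 40 → [40]
DUP     → [40, 40]
MUL     → [1600]
PUSH 9  → [1600, 9]
OVER    → [1600, 9, 1600]
SUB     → [1600, -1591]
SWAP    → [-1591, 1600]
GT      → [0]
POP     → []
PUSH 4  → [4]
NEG     → [-4]
PUSH -7 → [-4, -7]
DUP     → [-4, -7, -7]
STORE 1 → [-4, -7]

2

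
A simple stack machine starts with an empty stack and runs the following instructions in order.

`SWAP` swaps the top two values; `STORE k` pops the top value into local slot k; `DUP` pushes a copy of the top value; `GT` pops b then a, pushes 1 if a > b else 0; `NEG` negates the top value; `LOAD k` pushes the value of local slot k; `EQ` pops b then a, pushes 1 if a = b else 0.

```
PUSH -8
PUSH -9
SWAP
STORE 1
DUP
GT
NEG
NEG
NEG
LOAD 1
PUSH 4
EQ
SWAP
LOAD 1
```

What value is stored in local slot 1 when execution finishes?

-8

PUSH -8 : -8
PUSH -9 : -8 -9
SWAP    : -9 -8
STORE 1 : -9
DUP     : -9 -9
GT      : 0
NEG     : 0
NEG     : 0
NEG     : 0
LOAD 1  : 0 -8
PUSH 4  : 0 -8 4
EQ      : 0 0
SWAP    : 0 0
LOAD 1  : 0 0 -8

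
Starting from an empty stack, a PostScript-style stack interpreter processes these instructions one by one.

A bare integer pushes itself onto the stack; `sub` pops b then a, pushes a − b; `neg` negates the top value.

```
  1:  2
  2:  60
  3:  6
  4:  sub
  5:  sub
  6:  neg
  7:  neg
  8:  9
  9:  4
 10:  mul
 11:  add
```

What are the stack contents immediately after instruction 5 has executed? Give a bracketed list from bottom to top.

2   : 2
60  : 2 60
6   : 2 60 6
sub : 2 54
sub : -52

[-52]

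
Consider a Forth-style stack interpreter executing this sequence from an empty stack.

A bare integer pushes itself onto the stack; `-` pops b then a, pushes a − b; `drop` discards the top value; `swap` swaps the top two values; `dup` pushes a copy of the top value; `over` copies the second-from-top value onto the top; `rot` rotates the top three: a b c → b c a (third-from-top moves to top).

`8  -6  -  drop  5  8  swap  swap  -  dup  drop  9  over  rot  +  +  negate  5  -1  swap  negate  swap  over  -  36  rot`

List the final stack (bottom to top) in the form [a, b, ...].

8      -> 8
-6     -> 8 -6
-      -> 14
drop   -> (empty)
5      -> 5
8      -> 5 8
swap   -> 8 5
swap   -> 5 8
-      -> -3
dup    -> -3 -3
drop   -> -3
9      -> -3 9
over   -> -3 9 -3
rot    -> 9 -3 -3
+      -> 9 -6
+      -> 3
negate -> -3
5      -> -3 5
-1     -> -3 5 -1
swap   -> -3 -1 5
negate -> -3 -1 -5
swap   -> -3 -5 -1
over   -> -3 -5 -1 -5
-      -> -3 -5 4
36     -> -3 -5 4 36
rot    -> -3 4 36 -5

[-3, 4, 36, -5]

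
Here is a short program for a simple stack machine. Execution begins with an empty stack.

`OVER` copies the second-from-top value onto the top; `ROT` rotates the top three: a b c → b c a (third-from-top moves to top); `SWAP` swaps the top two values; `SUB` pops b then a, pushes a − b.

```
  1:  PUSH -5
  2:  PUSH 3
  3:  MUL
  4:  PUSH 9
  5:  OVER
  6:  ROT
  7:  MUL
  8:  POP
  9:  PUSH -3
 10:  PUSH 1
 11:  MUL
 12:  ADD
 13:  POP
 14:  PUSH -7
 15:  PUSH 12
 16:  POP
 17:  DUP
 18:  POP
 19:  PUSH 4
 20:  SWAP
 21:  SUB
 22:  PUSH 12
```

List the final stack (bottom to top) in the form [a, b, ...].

PUSH -5 → -5
PUSH 3  → -5 3
MUL     → -15
PUSH 9  → -15 9
OVER    → -15 9 -15
ROT     → 9 -15 -15
MUL     → 9 225
POP     → 9
PUSH -3 → 9 -3
PUSH 1  → 9 -3 1
MUL     → 9 -3
ADD     → 6
POP     → (empty)
PUSH -7 → -7
PUSH 12 → -7 12
POP     → -7
DUP     → -7 -7
POP     → -7
PUSH 4  → -7 4
SWAP    → 4 -7
SUB     → 11
PUSH 12 → 11 12

[11, 12]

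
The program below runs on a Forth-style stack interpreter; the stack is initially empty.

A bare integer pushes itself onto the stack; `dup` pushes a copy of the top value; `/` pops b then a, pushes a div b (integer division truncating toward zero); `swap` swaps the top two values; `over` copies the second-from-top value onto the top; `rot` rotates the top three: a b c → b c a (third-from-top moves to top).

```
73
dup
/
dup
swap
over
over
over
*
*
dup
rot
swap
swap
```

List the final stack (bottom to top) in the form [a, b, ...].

[1, 1, 1, 1]

73   → 73
dup  → 73 73
/    → 1
dup  → 1 1
swap → 1 1
over → 1 1 1
over → 1 1 1 1
over → 1 1 1 1 1
*    → 1 1 1 1
*    → 1 1 1
dup  → 1 1 1 1
rot  → 1 1 1 1
swap → 1 1 1 1
swap → 1 1 1 1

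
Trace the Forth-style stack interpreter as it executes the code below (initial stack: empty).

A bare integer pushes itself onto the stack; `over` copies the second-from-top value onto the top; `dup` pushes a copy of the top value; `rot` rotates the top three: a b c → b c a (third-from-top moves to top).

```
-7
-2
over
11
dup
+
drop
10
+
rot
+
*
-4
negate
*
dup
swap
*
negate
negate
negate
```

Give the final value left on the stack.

-7     : -7
-2     : -7 -2
over   : -7 -2 -7
11     : -7 -2 -7 11
dup    : -7 -2 -7 11 11
+      : -7 -2 -7 22
drop   : -7 -2 -7
10     : -7 -2 -7 10
+      : -7 -2 3
rot    : -2 3 -7
+      : -2 -4
*      : 8
-4     : 8 -4
negate : 8 4
*      : 32
dup    : 32 32
swap   : 32 32
*      : 1024
negate : -1024
negate : 1024
negate : -1024

-1024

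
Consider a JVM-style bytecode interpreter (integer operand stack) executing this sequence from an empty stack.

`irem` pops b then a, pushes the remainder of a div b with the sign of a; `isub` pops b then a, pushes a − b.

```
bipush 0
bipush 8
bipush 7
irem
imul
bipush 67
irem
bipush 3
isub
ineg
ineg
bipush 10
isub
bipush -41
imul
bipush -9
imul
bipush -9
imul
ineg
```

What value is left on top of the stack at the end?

bipush 0    [0]
bipush 8    [0, 8]
bipush 7    [0, 8, 7]
irem        [0, 1]
imul        [0]
bipush 67   [0, 67]
irem        [0]
bipush 3    [0, 3]
isub        [-3]
ineg        [3]
ineg        [-3]
bipush 10   [-3, 10]
isub        [-13]
bipush -41  [-13, -41]
imul        [533]
bipush -9   [533, -9]
imul        [-4797]
bipush -9   [-4797, -9]
imul        [43173]
ineg        [-43173]

-43173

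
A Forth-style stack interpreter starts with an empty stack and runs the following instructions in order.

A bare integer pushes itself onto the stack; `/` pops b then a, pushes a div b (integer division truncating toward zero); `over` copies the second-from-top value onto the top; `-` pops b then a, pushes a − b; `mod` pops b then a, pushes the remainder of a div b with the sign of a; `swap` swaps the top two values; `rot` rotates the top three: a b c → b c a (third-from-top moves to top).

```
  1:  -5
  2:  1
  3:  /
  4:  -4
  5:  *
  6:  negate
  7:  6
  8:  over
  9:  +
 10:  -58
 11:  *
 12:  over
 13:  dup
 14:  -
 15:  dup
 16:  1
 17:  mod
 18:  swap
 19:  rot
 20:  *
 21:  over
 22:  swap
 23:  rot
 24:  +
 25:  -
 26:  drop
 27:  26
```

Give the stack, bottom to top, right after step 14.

[-20, 812, 0]

-5      [-5]
1       [-5, 1]
/       [-5]
-4      [-5, -4]
*       [20]
negate  [-20]
6       [-20, 6]
over    [-20, 6, -20]
+       [-20, -14]
-58     [-20, -14, -58]
*       [-20, 812]
over    [-20, 812, -20]
dup     [-20, 812, -20, -20]
-       [-20, 812, 0]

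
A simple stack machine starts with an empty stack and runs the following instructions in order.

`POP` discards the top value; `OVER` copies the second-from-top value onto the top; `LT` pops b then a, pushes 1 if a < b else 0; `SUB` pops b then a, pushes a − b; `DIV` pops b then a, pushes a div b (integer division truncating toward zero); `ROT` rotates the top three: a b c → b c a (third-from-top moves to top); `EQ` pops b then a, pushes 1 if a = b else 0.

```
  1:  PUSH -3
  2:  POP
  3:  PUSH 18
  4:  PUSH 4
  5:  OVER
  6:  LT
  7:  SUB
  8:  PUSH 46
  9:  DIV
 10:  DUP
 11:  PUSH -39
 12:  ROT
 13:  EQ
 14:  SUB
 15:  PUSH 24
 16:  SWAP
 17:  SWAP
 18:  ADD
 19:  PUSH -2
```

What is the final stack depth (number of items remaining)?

2

PUSH -3   [-3]
POP       []
PUSH 18   [18]
PUSH 4    [18, 4]
OVER      [18, 4, 18]
LT        [18, 1]
SUB       [17]
PUSH 46   [17, 46]
DIV       [0]
DUP       [0, 0]
PUSH -39  [0, 0, -39]
ROT       [0, -39, 0]
EQ        [0, 0]
SUB       [0]
PUSH 24   [0, 24]
SWAP      [24, 0]
SWAP      [0, 24]
ADD       [24]
PUSH -2   [24, -2]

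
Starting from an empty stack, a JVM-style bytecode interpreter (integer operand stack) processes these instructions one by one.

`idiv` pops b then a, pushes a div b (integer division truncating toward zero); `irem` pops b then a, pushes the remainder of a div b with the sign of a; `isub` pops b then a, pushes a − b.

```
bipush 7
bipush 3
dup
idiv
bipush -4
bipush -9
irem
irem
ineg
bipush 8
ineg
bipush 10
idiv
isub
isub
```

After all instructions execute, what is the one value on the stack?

8

bipush 7  : [7]
bipush 3  : [7, 3]
dup       : [7, 3, 3]
idiv      : [7, 1]
bipush -4 : [7, 1, -4]
bipush -9 : [7, 1, -4, -9]
irem      : [7, 1, -4]
irem      : [7, 1]
ineg      : [7, -1]
bipush 8  : [7, -1, 8]
ineg      : [7, -1, -8]
bipush 10 : [7, -1, -8, 10]
idiv      : [7, -1, 0]
isub      : [7, -1]
isub      : [8]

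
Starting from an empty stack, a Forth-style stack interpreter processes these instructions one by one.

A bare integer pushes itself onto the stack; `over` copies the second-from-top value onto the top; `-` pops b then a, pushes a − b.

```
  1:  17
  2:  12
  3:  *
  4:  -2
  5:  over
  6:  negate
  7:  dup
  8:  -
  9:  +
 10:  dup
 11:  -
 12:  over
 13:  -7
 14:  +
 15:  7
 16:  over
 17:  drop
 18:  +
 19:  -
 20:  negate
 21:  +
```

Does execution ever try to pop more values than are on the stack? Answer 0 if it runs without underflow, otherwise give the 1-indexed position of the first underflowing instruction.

17     -> 17
12     -> 17 12
*      -> 204
-2     -> 204 -2
over   -> 204 -2 204
negate -> 204 -2 -204
dup    -> 204 -2 -204 -204
-      -> 204 -2 0
+      -> 204 -2
dup    -> 204 -2 -2
-      -> 204 0
over   -> 204 0 204
-7     -> 204 0 204 -7
+      -> 204 0 197
7      -> 204 0 197 7
over   -> 204 0 197 7 197
drop   -> 204 0 197 7
+      -> 204 0 204
-      -> 204 -204
negate -> 204 204
+      -> 408

0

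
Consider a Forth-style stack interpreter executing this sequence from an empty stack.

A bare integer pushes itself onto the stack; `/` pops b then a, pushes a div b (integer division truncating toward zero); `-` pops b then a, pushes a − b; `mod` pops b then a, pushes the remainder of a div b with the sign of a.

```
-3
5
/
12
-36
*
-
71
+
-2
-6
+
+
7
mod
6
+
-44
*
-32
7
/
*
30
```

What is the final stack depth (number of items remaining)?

2

-3  → [-3]
5   → [-3, 5]
/   → [0]
12  → [0, 12]
-36 → [0, 12, -36]
*   → [0, -432]
-   → [432]
71  → [432, 71]
+   → [503]
-2  → [503, -2]
-6  → [503, -2, -6]
+   → [503, -8]
+   → [495]
7   → [495, 7]
mod → [5]
6   → [5, 6]
+   → [11]
-44 → [11, -44]
*   → [-484]
-32 → [-484, -32]
7   → [-484, -32, 7]
/   → [-484, -4]
*   → [1936]
30  → [1936, 30]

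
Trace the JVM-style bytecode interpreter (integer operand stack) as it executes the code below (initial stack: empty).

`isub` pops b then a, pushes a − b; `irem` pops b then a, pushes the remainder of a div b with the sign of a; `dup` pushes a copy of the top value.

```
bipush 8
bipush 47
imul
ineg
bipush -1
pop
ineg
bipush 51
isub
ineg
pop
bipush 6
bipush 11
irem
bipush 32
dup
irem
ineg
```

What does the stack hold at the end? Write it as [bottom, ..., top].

bipush 8  -> [8]
bipush 47 -> [8, 47]
imul      -> [376]
ineg      -> [-376]
bipush -1 -> [-376, -1]
pop       -> [-376]
ineg      -> [376]
bipush 51 -> [376, 51]
isub      -> [325]
ineg      -> [-325]
pop       -> []
bipush 6  -> [6]
bipush 11 -> [6, 11]
irem      -> [6]
bipush 32 -> [6, 32]
dup       -> [6, 32, 32]
irem      -> [6, 0]
ineg      -> [6, 0]

[6, 0]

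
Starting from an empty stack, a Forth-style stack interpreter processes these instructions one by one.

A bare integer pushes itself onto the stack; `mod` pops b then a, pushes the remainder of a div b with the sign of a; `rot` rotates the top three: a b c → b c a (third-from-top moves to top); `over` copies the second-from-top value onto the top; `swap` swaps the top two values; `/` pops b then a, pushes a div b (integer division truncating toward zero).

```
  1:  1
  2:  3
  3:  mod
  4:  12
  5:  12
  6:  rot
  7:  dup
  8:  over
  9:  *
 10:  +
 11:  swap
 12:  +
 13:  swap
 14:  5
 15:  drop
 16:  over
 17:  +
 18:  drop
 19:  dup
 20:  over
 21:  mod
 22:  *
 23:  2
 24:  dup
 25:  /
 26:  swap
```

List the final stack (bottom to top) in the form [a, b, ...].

1    -> 1
3    -> 1 3
mod  -> 1
12   -> 1 12
12   -> 1 12 12
rot  -> 12 12 1
dup  -> 12 12 1 1
over -> 12 12 1 1 1
*    -> 12 12 1 1
+    -> 12 12 2
swap -> 12 2 12
+    -> 12 14
swap -> 14 12
5    -> 14 12 5
drop -> 14 12
over -> 14 12 14
+    -> 14 26
drop -> 14
dup  -> 14 14
over -> 14 14 14
mod  -> 14 0
*    -> 0
2    -> 0 2
dup  -> 0 2 2
/    -> 0 1
swap -> 1 0

[1, 0]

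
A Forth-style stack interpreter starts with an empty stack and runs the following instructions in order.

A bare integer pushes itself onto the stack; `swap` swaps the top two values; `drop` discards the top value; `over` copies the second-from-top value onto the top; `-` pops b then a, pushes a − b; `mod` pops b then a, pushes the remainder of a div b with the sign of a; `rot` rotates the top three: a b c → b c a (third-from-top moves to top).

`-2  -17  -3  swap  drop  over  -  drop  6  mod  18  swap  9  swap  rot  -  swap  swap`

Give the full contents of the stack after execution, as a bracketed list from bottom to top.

-2    -2
-17   -2 -17
-3    -2 -17 -3
swap  -2 -3 -17
drop  -2 -3
over  -2 -3 -2
-     -2 -1
drop  -2
6     -2 6
mod   -2
18    -2 18
swap  18 -2
9     18 -2 9
swap  18 9 -2
rot   9 -2 18
-     9 -20
swap  -20 9
swap  9 -20

[9, -20]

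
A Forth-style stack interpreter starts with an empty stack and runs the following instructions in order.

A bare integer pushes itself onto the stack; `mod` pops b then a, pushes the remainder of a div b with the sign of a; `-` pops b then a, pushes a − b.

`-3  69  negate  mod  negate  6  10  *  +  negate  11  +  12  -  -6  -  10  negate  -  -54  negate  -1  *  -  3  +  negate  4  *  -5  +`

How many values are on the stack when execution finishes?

-3     → [-3]
69     → [-3, 69]
negate → [-3, -69]
mod    → [-3]
negate → [3]
6      → [3, 6]
10     → [3, 6, 10]
*      → [3, 60]
+      → [63]
negate → [-63]
11     → [-63, 11]
+      → [-52]
12     → [-52, 12]
-      → [-64]
-6     → [-64, -6]
-      → [-58]
10     → [-58, 10]
negate → [-58, -10]
-      → [-48]
-54    → [-48, -54]
negate → [-48, 54]
-1     → [-48, 54, -1]
*      → [-48, -54]
-      → [6]
3      → [6, 3]
+      → [9]
negate → [-9]
4      → [-9, 4]
*      → [-36]
-5     → [-36, -5]
+      → [-41]

1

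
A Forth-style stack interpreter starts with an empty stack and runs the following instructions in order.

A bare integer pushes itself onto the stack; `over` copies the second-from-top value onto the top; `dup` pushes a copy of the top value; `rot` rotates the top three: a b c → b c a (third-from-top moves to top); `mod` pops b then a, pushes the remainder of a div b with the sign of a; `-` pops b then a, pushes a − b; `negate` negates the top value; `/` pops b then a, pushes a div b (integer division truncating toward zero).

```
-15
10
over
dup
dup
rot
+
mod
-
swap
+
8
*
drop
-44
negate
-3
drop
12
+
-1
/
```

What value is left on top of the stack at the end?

-56

-15    -> [-15]
10     -> [-15, 10]
over   -> [-15, 10, -15]
dup    -> [-15, 10, -15, -15]
dup    -> [-15, 10, -15, -15, -15]
rot    -> [-15, 10, -15, -15, -15]
+      -> [-15, 10, -15, -30]
mod    -> [-15, 10, -15]
-      -> [-15, 25]
swap   -> [25, -15]
+      -> [10]
8      -> [10, 8]
*      -> [80]
drop   -> []
-44    -> [-44]
negate -> [44]
-3     -> [44, -3]
drop   -> [44]
12     -> [44, 12]
+      -> [56]
-1     -> [56, -1]
/      -> [-56]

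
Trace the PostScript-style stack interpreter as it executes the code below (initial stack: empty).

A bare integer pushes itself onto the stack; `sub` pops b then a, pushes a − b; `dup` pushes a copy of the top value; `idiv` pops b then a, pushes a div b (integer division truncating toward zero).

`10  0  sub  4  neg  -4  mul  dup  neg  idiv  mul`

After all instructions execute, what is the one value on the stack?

-10

10   : [10]
0    : [10, 0]
sub  : [10]
4    : [10, 4]
neg  : [10, -4]
-4   : [10, -4, -4]
mul  : [10, 16]
dup  : [10, 16, 16]
neg  : [10, 16, -16]
idiv : [10, -1]
mul  : [-10]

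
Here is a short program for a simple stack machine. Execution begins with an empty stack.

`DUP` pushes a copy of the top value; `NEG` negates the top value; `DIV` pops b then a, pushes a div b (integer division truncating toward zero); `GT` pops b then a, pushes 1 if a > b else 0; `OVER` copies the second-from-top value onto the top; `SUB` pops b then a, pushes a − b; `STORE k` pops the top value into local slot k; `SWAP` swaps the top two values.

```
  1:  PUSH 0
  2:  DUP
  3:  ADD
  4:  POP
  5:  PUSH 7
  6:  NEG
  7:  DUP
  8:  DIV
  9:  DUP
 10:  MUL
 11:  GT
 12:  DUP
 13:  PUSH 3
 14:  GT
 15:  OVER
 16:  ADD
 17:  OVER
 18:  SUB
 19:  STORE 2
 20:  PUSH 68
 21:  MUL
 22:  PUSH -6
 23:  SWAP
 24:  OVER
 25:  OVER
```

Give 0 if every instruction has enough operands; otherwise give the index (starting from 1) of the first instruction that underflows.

11

PUSH 0  0
DUP     0 0
ADD     0
POP     (empty)
PUSH 7  7
NEG     -7
DUP     -7 -7
DIV     1
DUP     1 1
MUL     1
GT  — needs 2 operands, stack has 1 → underflow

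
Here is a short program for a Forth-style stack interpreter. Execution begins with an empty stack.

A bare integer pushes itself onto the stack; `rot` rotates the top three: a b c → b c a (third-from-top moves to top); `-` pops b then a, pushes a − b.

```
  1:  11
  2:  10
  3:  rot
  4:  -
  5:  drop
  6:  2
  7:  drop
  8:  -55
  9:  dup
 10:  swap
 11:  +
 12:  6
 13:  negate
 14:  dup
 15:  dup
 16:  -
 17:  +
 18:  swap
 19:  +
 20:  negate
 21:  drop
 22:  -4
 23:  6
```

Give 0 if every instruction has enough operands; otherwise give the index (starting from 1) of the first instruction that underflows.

11 -> 11
10 -> 11 10
rot  — needs 3 operands, stack has 2 → underflow

3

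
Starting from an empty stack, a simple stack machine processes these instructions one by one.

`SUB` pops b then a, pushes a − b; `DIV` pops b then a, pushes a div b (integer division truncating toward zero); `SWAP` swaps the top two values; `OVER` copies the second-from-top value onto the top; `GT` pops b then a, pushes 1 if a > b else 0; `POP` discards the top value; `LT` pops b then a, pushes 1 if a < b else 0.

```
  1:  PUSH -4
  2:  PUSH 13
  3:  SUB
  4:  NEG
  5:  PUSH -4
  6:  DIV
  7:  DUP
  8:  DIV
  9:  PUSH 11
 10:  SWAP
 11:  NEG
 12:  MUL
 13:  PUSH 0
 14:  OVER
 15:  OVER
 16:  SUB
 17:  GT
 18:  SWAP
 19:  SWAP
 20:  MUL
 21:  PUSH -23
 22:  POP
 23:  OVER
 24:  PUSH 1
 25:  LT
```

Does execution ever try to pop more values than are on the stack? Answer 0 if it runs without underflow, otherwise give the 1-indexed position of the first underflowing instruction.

23

PUSH -4  -> -4
PUSH 13  -> -4 13
SUB      -> -17
NEG      -> 17
PUSH -4  -> 17 -4
DIV      -> -4
DUP      -> -4 -4
DIV      -> 1
PUSH 11  -> 1 11
SWAP     -> 11 1
NEG      -> 11 -1
MUL      -> -11
PUSH 0   -> -11 0
OVER     -> -11 0 -11
OVER     -> -11 0 -11 0
SUB      -> -11 0 -11
GT       -> -11 1
SWAP     -> 1 -11
SWAP     -> -11 1
MUL      -> -11
PUSH -23 -> -11 -23
POP      -> -11
OVER  — needs 2 operands, stack has 1 → underflow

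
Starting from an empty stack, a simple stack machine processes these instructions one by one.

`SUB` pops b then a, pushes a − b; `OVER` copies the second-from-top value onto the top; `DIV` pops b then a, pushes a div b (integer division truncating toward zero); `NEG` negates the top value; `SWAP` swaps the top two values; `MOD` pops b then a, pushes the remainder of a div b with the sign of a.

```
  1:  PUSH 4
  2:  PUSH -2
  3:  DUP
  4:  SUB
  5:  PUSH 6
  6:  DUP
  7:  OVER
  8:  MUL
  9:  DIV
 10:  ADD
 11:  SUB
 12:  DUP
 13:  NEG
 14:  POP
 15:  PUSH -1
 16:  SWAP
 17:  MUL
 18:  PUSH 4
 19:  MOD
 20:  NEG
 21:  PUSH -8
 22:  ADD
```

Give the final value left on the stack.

PUSH 4  → [4]
PUSH -2 → [4, -2]
DUP     → [4, -2, -2]
SUB     → [4, 0]
PUSH 6  → [4, 0, 6]
DUP     → [4, 0, 6, 6]
OVER    → [4, 0, 6, 6, 6]
MUL     → [4, 0, 6, 36]
DIV     → [4, 0, 0]
ADD     → [4, 0]
SUB     → [4]
DUP     → [4, 4]
NEG     → [4, -4]
POP     → [4]
PUSH -1 → [4, -1]
SWAP    → [-1, 4]
MUL     → [-4]
PUSH 4  → [-4, 4]
MOD     → [0]
NEG     → [0]
PUSH -8 → [0, -8]
ADD     → [-8]

-8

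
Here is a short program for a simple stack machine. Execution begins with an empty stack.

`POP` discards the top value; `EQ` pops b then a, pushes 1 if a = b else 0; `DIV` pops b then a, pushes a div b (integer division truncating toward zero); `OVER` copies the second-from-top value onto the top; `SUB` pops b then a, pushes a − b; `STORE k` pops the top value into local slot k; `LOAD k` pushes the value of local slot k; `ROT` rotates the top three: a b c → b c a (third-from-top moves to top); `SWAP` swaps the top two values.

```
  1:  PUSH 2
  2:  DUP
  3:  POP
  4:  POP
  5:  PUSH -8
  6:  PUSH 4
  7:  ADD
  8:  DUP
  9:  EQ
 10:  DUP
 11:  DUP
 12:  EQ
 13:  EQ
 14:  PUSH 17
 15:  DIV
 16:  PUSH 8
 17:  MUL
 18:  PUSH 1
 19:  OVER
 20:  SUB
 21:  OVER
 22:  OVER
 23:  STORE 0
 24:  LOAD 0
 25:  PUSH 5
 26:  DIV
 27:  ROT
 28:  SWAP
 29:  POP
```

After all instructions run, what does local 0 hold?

PUSH 2  -> 2
DUP     -> 2 2
POP     -> 2
POP     -> (empty)
PUSH -8 -> -8
PUSH 4  -> -8 4
ADD     -> -4
DUP     -> -4 -4
EQ      -> 1
DUP     -> 1 1
DUP     -> 1 1 1
EQ      -> 1 1
EQ      -> 1
PUSH 17 -> 1 17
DIV     -> 0
PUSH 8  -> 0 8
MUL     -> 0
PUSH 1  -> 0 1
OVER    -> 0 1 0
SUB     -> 0 1
OVER    -> 0 1 0
OVER    -> 0 1 0 1
STORE 0 -> 0 1 0
LOAD 0  -> 0 1 0 1
PUSH 5  -> 0 1 0 1 5
DIV     -> 0 1 0 0
ROT     -> 0 0 0 1
SWAP    -> 0 0 1 0
POP     -> 0 0 1

1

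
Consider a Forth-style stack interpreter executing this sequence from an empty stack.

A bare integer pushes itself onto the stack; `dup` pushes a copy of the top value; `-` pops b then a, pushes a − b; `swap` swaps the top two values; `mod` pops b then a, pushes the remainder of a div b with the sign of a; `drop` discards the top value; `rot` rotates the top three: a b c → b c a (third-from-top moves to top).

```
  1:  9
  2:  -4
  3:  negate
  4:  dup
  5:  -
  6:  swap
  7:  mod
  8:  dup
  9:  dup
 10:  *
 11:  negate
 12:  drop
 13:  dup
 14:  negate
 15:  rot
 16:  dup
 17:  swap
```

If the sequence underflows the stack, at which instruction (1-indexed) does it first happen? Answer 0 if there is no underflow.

15

9       9
-4      9 -4
negate  9 4
dup     9 4 4
-       9 0
swap    0 9
mod     0
dup     0 0
dup     0 0 0
*       0 0
negate  0 0
drop    0
dup     0 0
negate  0 0
rot  — needs 3 operands, stack has 2 → underflow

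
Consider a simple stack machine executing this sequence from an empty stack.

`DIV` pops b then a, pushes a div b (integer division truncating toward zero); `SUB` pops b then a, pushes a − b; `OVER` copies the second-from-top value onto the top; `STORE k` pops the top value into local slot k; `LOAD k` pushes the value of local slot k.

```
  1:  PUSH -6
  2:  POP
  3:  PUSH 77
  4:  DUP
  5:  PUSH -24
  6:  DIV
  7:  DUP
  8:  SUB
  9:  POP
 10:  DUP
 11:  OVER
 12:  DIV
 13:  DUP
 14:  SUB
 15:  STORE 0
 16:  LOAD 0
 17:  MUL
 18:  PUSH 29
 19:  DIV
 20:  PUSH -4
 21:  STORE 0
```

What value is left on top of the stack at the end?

PUSH -6  -> -6
POP      -> (empty)
PUSH 77  -> 77
DUP      -> 77 77
PUSH -24 -> 77 77 -24
DIV      -> 77 -3
DUP      -> 77 -3 -3
SUB      -> 77 0
POP      -> 77
DUP      -> 77 77
OVER     -> 77 77 77
DIV      -> 77 1
DUP      -> 77 1 1
SUB      -> 77 0
STORE 0  -> 77
LOAD 0   -> 77 0
MUL      -> 0
PUSH 29  -> 0 29
DIV      -> 0
PUSH -4  -> 0 -4
STORE 0  -> 0

0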